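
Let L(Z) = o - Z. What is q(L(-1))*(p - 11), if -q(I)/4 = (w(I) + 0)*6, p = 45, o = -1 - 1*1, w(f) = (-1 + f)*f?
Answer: -1632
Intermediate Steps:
w(f) = f*(-1 + f)
o = -2 (o = -1 - 1 = -2)
L(Z) = -2 - Z
q(I) = -24*I*(-1 + I) (q(I) = -4*(I*(-1 + I) + 0)*6 = -4*I*(-1 + I)*6 = -24*I*(-1 + I))
q(L(-1))*(p - 11) = (24*(-2 - 1*(-1))*(1 - (-2 - 1*(-1))))*(45 - 11) = (24*(-2 + 1)*(1 - (-2 + 1)))*34 = (24*(-1)*(1 - 1*(-1)))*34 = (24*(-1)*(1 + 1))*34 = (24*(-1)*2)*34 = -48*34 = -1632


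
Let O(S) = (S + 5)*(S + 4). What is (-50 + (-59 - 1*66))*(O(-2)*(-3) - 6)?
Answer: 4200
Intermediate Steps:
O(S) = (4 + S)*(5 + S) (O(S) = (5 + S)*(4 + S) = (4 + S)*(5 + S))
(-50 + (-59 - 1*66))*(O(-2)*(-3) - 6) = (-50 + (-59 - 1*66))*((20 + (-2)² + 9*(-2))*(-3) - 6) = (-50 + (-59 - 66))*((20 + 4 - 18)*(-3) - 6) = (-50 - 125)*(6*(-3) - 6) = -175*(-18 - 6) = -175*(-24) = 4200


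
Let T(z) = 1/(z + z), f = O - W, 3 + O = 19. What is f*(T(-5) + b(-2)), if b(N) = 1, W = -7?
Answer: 207/10 ≈ 20.700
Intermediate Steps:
O = 16 (O = -3 + 19 = 16)
f = 23 (f = 16 - 1*(-7) = 16 + 7 = 23)
T(z) = 1/(2*z)
f*(T(-5) + b(-2)) = 23*((½)/(-5) + 1) = 23*((½)*(-⅕) + 1) = 23*(-⅒ + 1) = 23*(9/10) = 207/10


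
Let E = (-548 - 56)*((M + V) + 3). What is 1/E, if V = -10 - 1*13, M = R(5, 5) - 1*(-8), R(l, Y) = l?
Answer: 1/4228 ≈ 0.00023652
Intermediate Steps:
M = 13 (M = 5 - 1*(-8) = 5 + 8 = 13)
V = -23 (V = -10 - 13 = -23)
E = 4228 (E = (-548 - 56)*((13 - 23) + 3) = -604*(-10 + 3) = -604*(-7) = 4228)
1/E = 1/4228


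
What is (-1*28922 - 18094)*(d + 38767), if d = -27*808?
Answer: -796968216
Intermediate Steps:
d = -21816
(-1*28922 - 18094)*(d + 38767) = (-1*28922 - 18094)*(-21816 + 38767) = (-28922 - 18094)*16951 = -47016*16951 = -796968216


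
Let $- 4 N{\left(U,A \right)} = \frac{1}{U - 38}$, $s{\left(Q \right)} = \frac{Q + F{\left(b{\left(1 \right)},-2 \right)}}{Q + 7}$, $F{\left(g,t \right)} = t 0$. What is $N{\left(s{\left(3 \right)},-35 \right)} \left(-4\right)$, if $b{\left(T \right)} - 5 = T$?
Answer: $- \frac{10}{377} \approx -0.026525$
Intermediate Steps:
$b{\left(T \right)} = 5 + T$
$F{\left(g,t \right)} = 0$
$s{\left(Q \right)} = \frac{Q}{7 + Q}$ ($s{\left(Q \right)} = \frac{Q + 0}{Q + 7} = \frac{Q}{7 + Q}$)
$N{\left(U,A \right)} = - \frac{1}{4 \left(-38 + U\right)}$ ($N{\left(U,A \right)} = - \frac{1}{4 \left(U - 38\right)} = - \frac{1}{4 \left(-38 + U\right)}$)
$N{\left(s{\left(3 \right)},-35 \right)} \left(-4\right) = - \frac{1}{-152 + 4 \frac{3}{7 + 3}} \left(-4\right) = - \frac{1}{-152 + 4 \cdot \frac{3}{10}} \left(-4\right) = - \frac{1}{-152 + \frac{6}{5}} \left(-4\right) = - \frac{1}{- \frac{754}{5}} \left(-4\right) = \left(-1\right) \left(- \frac{5}{754}\right) \left(-4\right) = \frac{5}{754} \left(-4\right) = - \frac{10}{377}$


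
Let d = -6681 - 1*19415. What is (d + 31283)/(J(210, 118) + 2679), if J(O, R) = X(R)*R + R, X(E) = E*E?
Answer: 5187/1645829 ≈ 0.0031516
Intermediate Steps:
X(E) = E²
J(O, R) = R + R³ (J(O, R) = R²*R + R = R³ + R = R + R³)
d = -26096 (d = -6681 - 19415 = -26096)
(d + 31283)/(J(210, 118) + 2679) = (-26096 + 31283)/((118 + 118³) + 2679) = 5187/((118 + 1643032) + 2679) = 5187/(1643150 + 2679) = 5187/1645829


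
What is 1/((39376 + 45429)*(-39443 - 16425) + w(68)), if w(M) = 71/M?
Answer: -68/322176230249 ≈ -2.1106e-10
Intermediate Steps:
1/((39376 + 45429)*(-39443 - 16425) + w(68)) = 1/((39376 + 45429)*(-39443 - 16425) + 71/68) = 1/(84805*(-55868) + 71*(1/68)) = 1/(-4737885740 + 71/68) = 1/(-322176230249/68) = -68/322176230249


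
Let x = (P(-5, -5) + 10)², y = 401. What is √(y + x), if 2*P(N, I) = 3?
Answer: 3*√237/2 ≈ 23.092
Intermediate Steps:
P(N, I) = 3/2 (P(N, I) = (½)*3 = 3/2)
x = 529/4 (x = (3/2 + 10)² = (23/2)² = 529/4 ≈ 132.25)
√(y + x) = √(401 + 529/4) = √(2133/4) = 3*√237/2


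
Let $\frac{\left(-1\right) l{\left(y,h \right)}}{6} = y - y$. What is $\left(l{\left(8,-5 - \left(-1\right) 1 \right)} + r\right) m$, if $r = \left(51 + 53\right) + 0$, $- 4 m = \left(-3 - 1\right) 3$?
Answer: $312$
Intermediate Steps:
$m = 3$ ($m = - \frac{\left(-3 - 1\right) 3}{4} = - \frac{\left(-4\right) 3}{4} = \left(- \frac{1}{4}\right) \left(-12\right) = 3$)
$r = 104$ ($r = 104 + 0 = 104$)
$l{\left(y,h \right)} = 0$ ($l{\left(y,h \right)} = - 6 \left(y - y\right) = \left(-6\right) 0 = 0$)
$\left(l{\left(8,-5 - \left(-1\right) 1 \right)} + r\right) m = \left(0 + 104\right) 3 = 104 \cdot 3 = 312$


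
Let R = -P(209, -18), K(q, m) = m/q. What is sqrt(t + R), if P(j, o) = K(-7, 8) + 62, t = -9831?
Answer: I*sqrt(484701)/7 ≈ 99.458*I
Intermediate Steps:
P(j, o) = 426/7 (P(j, o) = 8/(-7) + 62 = 8*(-1/7) + 62 = -8/7 + 62 = 426/7)
R = -426/7 (R = -1*426/7 = -426/7 ≈ -60.857)
sqrt(t + R) = sqrt(-9831 - 426/7) = sqrt(-69243/7) = I*sqrt(484701)/7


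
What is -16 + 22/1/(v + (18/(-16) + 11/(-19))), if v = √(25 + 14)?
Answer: -4065/76 + 22*√39 ≈ 83.903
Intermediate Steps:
v = √39 ≈ 6.2450
-16 + 22/1/(v + (18/(-16) + 11/(-19))) = -16 + 22/1/(√39 + (18/(-16) + 11/(-19))) = -16 + 22/1/(√39 + (18*(-1/16) + 11*(-1/19))) = -16 + 22/1/(√39 + (-9/8 - 11/19)) = -16 + 22/1/(√39 - 259/152) = -16 + 22/1/(-259/152 + √39) = -16 + (-259/152 + √39)*22 = -16 + (-2849/76 + 22*√39) = -4065/76 + 22*√39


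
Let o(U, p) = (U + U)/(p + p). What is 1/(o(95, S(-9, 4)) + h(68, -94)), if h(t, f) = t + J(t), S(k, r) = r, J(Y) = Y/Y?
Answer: 4/371 ≈ 0.010782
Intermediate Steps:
J(Y) = 1
o(U, p) = U/p (o(U, p) = (2*U)/((2*p)) = (2*U)*(1/(2*p)) = U/p)
h(t, f) = 1 + t (h(t, f) = t + 1 = 1 + t)
1/(o(95, S(-9, 4)) + h(68, -94)) = 1/(95/4 + (1 + 68)) = 1/(95*(¼) + 69) = 1/(95/4 + 69) = 1/(371/4) = 4/371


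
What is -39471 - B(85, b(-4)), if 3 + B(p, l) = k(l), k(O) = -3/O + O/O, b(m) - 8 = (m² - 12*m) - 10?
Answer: -2447075/62 ≈ -39469.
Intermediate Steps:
b(m) = -2 + m² - 12*m (b(m) = 8 + ((m² - 12*m) - 10) = 8 + (-10 + m² - 12*m) = -2 + m² - 12*m)
k(O) = 1 - 3/O (k(O) = -3/O + 1 = 1 - 3/O)
B(p, l) = -3 + (-3 + l)/l
-39471 - B(85, b(-4)) = -39471 - (-2 - 3/(-2 + (-4)² - 12*(-4))) = -39471 - (-2 - 3/(-2 + 16 + 48)) = -39471 - (-2 - 3/62) = -39471 - 1*(-127/62) = -39471 + 127/62 = -2447075/62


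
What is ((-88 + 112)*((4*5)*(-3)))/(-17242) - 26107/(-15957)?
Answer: 236557487/137565297 ≈ 1.7196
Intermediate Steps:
((-88 + 112)*((4*5)*(-3)))/(-17242) - 26107/(-15957) = (24*(20*(-3)))*(-1/17242) - 26107*(-1/15957) = (24*(-60))*(-1/17242) + 26107/15957 = -1440*(-1/17242) + 26107/15957 = 720/8621 + 26107/15957 = 236557487/137565297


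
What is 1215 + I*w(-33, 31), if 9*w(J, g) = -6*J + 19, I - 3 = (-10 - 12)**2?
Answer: 116614/9 ≈ 12957.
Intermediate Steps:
I = 487 (I = 3 + (-10 - 12)**2 = 3 + (-22)**2 = 3 + 484 = 487)
w(J, g) = 19/9 - 2*J/3 (w(J, g) = (-6*J + 19)/9 = (19 - 6*J)/9 = 19/9 - 2*J/3)
1215 + I*w(-33, 31) = 1215 + 487*(19/9 - 2/3*(-33)) = 1215 + 487*(19/9 + 22) = 1215 + 487*(217/9) = 1215 + 105679/9 = 116614/9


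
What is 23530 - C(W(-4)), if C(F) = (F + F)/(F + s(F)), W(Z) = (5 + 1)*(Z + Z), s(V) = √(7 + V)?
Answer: 55173242/2345 - 96*I*√41/2345 ≈ 23528.0 - 0.26213*I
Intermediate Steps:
W(Z) = 12*Z (W(Z) = 6*(2*Z) = 12*Z)
C(F) = 2*F/(F + √(7 + F)) (C(F) = (F + F)/(F + √(7 + F)) = (2*F)/(F + √(7 + F)) = 2*F/(F + √(7 + F)))
23530 - C(W(-4)) = 23530 - 2*12*(-4)/(12*(-4) + √(7 + 12*(-4))) = 23530 - 2*(-48)/(-48 + √(7 - 48)) = 23530 - 2*(-48)/(-48 + √(-41)) = 23530 - 2*(-48)/(-48 + I*√41) = 23530 - (-96)/(-48 + I*√41) = 23530 + 96/(-48 + I*√41)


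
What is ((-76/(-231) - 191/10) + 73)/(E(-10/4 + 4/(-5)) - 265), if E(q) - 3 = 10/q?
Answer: -125269/612220 ≈ -0.20461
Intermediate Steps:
E(q) = 3 + 10/q
((-76/(-231) - 191/10) + 73)/(E(-10/4 + 4/(-5)) - 265) = ((-76/(-231) - 191/10) + 73)/((3 + 10/(-10/4 + 4/(-5))) - 265) = ((-76*(-1/231) - 191*⅒) + 73)/((3 + 10/(-10*¼ + 4*(-⅕))) - 265) = ((76/231 - 191/10) + 73)/((3 + 10/(-5/2 - ⅘)) - 265) = (-43361/2310 + 73)/((3 + 10/(-33/10)) - 265) = 125269/(2310*((3 + 10*(-10/33)) - 265)) = 125269/(2310*((3 - 100/33) - 265)) = 125269/(2310*(-1/33 - 265)) = 125269/(2310*(-8746/33)) = (125269/2310)*(-33/8746) = -125269/612220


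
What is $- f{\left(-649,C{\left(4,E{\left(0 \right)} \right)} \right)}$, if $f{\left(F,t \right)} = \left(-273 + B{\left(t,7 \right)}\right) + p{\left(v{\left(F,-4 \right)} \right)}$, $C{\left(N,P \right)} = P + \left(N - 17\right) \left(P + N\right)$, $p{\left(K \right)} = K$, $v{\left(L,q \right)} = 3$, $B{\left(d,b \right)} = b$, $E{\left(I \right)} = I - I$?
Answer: $263$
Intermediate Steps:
$E{\left(I \right)} = 0$
$C{\left(N,P \right)} = P + \left(-17 + N\right) \left(N + P\right)$
$f{\left(F,t \right)} = -263$ ($f{\left(F,t \right)} = \left(-273 + 7\right) + 3 = -266 + 3 = -263$)
$- f{\left(-649,C{\left(4,E{\left(0 \right)} \right)} \right)} = \left(-1\right) \left(-263\right) = 263$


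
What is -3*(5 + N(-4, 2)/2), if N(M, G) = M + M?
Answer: -3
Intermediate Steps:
N(M, G) = 2*M
-3*(5 + N(-4, 2)/2) = -3*(5 + (2*(-4))/2) = -3*(5 - 8*½) = -3*(5 - 4) = -3*1 = -3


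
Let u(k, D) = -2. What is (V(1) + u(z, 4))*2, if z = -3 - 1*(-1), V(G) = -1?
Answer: -6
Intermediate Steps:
z = -2 (z = -3 + 1 = -2)
(V(1) + u(z, 4))*2 = (-1 - 2)*2 = -3*2 = -6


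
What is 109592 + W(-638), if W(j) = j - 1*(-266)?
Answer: 109220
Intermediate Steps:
W(j) = 266 + j (W(j) = j + 266 = 266 + j)
109592 + W(-638) = 109592 + (266 - 638) = 109592 - 372 = 109220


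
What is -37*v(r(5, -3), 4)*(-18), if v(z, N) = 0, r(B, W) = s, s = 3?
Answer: 0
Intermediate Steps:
r(B, W) = 3
-37*v(r(5, -3), 4)*(-18) = -37*0*(-18) = 0*(-18) = 0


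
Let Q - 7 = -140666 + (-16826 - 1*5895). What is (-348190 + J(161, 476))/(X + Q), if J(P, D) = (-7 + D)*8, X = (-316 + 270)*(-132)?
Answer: 172219/78654 ≈ 2.1896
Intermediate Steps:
X = 6072 (X = -46*(-132) = 6072)
J(P, D) = -56 + 8*D
Q = -163380 (Q = 7 + (-140666 + (-16826 - 1*5895)) = 7 + (-140666 + (-16826 - 5895)) = 7 + (-140666 - 22721) = 7 - 163387 = -163380)
(-348190 + J(161, 476))/(X + Q) = (-348190 + (-56 + 8*476))/(6072 - 163380) = (-348190 + (-56 + 3808))/(-157308) = (-348190 + 3752)*(-1/157308) = -344438*(-1/157308) = 172219/78654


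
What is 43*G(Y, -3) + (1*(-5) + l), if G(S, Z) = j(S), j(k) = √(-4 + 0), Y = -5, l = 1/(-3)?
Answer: -16/3 + 86*I ≈ -5.3333 + 86.0*I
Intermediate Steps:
l = -⅓ (l = 1*(-⅓) = -⅓ ≈ -0.33333)
j(k) = 2*I (j(k) = √(-4) = 2*I)
G(S, Z) = 2*I
43*G(Y, -3) + (1*(-5) + l) = 43*(2*I) + (1*(-5) - ⅓) = 86*I + (-5 - ⅓) = 86*I - 16/3 = -16/3 + 86*I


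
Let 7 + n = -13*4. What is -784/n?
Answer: 784/59 ≈ 13.288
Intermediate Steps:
n = -59 (n = -7 - 13*4 = -7 - 52 = -59)
-784/n = -784/(-59) = -784*(-1/59) = 784/59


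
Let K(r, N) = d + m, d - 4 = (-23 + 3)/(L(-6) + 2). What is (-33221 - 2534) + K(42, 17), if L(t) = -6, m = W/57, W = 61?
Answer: -2037461/57 ≈ -35745.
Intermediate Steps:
m = 61/57 ≈ 1.0702
d = 9 (d = 4 + (-23 + 3)/(-6 + 2) = 4 - 20/(-4) = 4 - 20*(-¼) = 4 + 5 = 9)
K(r, N) = 574/57 (K(r, N) = 9 + 61/57 = 574/57)
(-33221 - 2534) + K(42, 17) = (-33221 - 2534) + 574/57 = -35755 + 574/57 = -2037461/57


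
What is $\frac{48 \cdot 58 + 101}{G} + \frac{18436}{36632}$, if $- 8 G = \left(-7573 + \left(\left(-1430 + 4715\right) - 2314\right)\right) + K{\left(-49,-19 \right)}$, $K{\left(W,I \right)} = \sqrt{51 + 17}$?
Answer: $\frac{24942687186}{6236932267} + \frac{2885 \sqrt{17}}{2724146} \approx 4.0036$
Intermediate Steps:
$K{\left(W,I \right)} = 2 \sqrt{17}$ ($K{\left(W,I \right)} = \sqrt{68} = 2 \sqrt{17}$)
$G = \frac{3301}{4} - \frac{\sqrt{17}}{4}$ ($G = - \frac{\left(-7573 + \left(\left(-1430 + 4715\right) - 2314\right)\right) + 2 \sqrt{17}}{8} = - \frac{\left(-7573 + \left(3285 - 2314\right)\right) + 2 \sqrt{17}}{8} = - \frac{\left(-7573 + 971\right) + 2 \sqrt{17}}{8} = - \frac{-6602 + 2 \sqrt{17}}{8} = \frac{3301}{4} - \frac{\sqrt{17}}{4} \approx 824.22$)
$\frac{48 \cdot 58 + 101}{G} + \frac{18436}{36632} = \frac{48 \cdot 58 + 101}{\frac{3301}{4} - \frac{\sqrt{17}}{4}} + \frac{18436}{36632} = \frac{2784 + 101}{\frac{3301}{4} - \frac{\sqrt{17}}{4}} + 18436 \cdot \frac{1}{36632} = \frac{2885}{\frac{3301}{4} - \frac{\sqrt{17}}{4}} + \frac{4609}{9158} = \frac{4609}{9158} + \frac{2885}{\frac{3301}{4} - \frac{\sqrt{17}}{4}}$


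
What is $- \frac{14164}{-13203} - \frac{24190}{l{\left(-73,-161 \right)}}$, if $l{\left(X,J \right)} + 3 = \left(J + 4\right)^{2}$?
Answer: $\frac{14852687}{162700569} \approx 0.091288$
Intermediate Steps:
$l{\left(X,J \right)} = -3 + \left(4 + J\right)^{2}$ ($l{\left(X,J \right)} = -3 + \left(J + 4\right)^{2} = -3 + \left(4 + J\right)^{2}$)
$- \frac{14164}{-13203} - \frac{24190}{l{\left(-73,-161 \right)}} = - \frac{14164}{-13203} - \frac{24190}{-3 + \left(4 - 161\right)^{2}} = \left(-14164\right) \left(- \frac{1}{13203}\right) - \frac{24190}{-3 + \left(-157\right)^{2}} = \frac{14164}{13203} - \frac{24190}{-3 + 24649} = \frac{14164}{13203} - \frac{24190}{24646} = \frac{14164}{13203} - \frac{12095}{12323} = \frac{14852687}{162700569}$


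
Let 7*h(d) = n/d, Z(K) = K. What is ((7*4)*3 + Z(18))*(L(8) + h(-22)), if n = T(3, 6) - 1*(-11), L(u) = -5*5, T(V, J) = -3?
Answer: -196758/77 ≈ -2555.3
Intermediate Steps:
L(u) = -25
n = 8 (n = -3 - 1*(-11) = -3 + 11 = 8)
h(d) = 8/(7*d) (h(d) = (8/d)/7 = 8/(7*d))
((7*4)*3 + Z(18))*(L(8) + h(-22)) = ((7*4)*3 + 18)*(-25 + (8/7)/(-22)) = (28*3 + 18)*(-25 + (8/7)*(-1/22)) = (84 + 18)*(-25 - 4/77) = 102*(-1929/77) = -196758/77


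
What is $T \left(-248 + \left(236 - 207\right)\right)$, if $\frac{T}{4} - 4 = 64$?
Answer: $-59568$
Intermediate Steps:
$T = 272$ ($T = 16 + 4 \cdot 64 = 16 + 256 = 272$)
$T \left(-248 + \left(236 - 207\right)\right) = 272 \left(-248 + \left(236 - 207\right)\right) = 272 \left(-248 + 29\right) = 272 \left(-219\right) = -59568$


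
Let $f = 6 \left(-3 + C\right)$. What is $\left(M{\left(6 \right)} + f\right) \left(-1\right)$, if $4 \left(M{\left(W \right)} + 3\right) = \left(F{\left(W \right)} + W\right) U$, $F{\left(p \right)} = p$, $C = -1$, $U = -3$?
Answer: $36$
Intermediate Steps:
$f = -24$ ($f = 6 \left(-3 - 1\right) = 6 \left(-4\right) = -24$)
$M{\left(W \right)} = -3 - \frac{3 W}{2}$ ($M{\left(W \right)} = -3 + \frac{\left(W + W\right) \left(-3\right)}{4} = -3 + \frac{2 W \left(-3\right)}{4} = -3 + \frac{\left(-6\right) W}{4} = -3 - \frac{3 W}{2}$)
$\left(M{\left(6 \right)} + f\right) \left(-1\right) = \left(\left(-3 - 9\right) - 24\right) \left(-1\right) = \left(-12 - 24\right) \left(-1\right) = \left(-36\right) \left(-1\right) = 36$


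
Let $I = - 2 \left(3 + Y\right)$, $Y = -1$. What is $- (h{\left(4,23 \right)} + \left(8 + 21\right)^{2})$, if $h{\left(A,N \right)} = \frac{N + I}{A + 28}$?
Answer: $- \frac{26931}{32} \approx -841.59$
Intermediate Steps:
$I = -4$ ($I = - 2 \left(3 - 1\right) = \left(-2\right) 2 = -4$)
$h{\left(A,N \right)} = \frac{-4 + N}{28 + A}$ ($h{\left(A,N \right)} = \frac{N - 4}{A + 28} = \frac{-4 + N}{28 + A}$)
$- (h{\left(4,23 \right)} + \left(8 + 21\right)^{2}) = - (\frac{-4 + 23}{28 + 4} + \left(8 + 21\right)^{2}) = - (\frac{1}{32} \cdot 19 + 29^{2}) = - (\frac{1}{32} \cdot 19 + 841) = - (\frac{19}{32} + 841) = \left(-1\right) \frac{26931}{32} = - \frac{26931}{32}$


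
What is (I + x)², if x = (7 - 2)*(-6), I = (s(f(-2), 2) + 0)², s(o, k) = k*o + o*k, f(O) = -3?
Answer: 12996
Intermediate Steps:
s(o, k) = 2*k*o (s(o, k) = k*o + k*o = 2*k*o)
I = 144 (I = (2*2*(-3) + 0)² = (-12 + 0)² = (-12)² = 144)
x = -30 (x = 5*(-6) = -30)
(I + x)² = (144 - 30)² = 114² = 12996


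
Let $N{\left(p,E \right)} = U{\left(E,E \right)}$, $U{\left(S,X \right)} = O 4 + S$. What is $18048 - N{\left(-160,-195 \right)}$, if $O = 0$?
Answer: $18243$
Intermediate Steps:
$U{\left(S,X \right)} = S$ ($U{\left(S,X \right)} = 0 \cdot 4 + S = 0 + S = S$)
$N{\left(p,E \right)} = E$
$18048 - N{\left(-160,-195 \right)} = 18048 - -195 = 18048 + 195 = 18243$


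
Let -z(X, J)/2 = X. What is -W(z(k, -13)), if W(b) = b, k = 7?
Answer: 14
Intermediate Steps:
z(X, J) = -2*X
-W(z(k, -13)) = -(-2)*7 = -1*(-14) = 14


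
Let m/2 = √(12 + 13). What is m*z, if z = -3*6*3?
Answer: -540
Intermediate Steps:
m = 10 (m = 2*√(12 + 13) = 2*√25 = 2*5 = 10)
z = -54 (z = -18*3 = -54)
m*z = 10*(-54) = -540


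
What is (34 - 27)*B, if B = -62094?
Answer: -434658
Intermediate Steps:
(34 - 27)*B = (34 - 27)*(-62094) = 7*(-62094) = -434658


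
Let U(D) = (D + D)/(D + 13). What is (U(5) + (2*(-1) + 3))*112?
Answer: 1568/9 ≈ 174.22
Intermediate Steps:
U(D) = 2*D/(13 + D) (U(D) = (2*D)/(13 + D) = 2*D/(13 + D))
(U(5) + (2*(-1) + 3))*112 = (2*5/(13 + 5) + (2*(-1) + 3))*112 = (2*5/18 + (-2 + 3))*112 = (2*5*(1/18) + 1)*112 = (5/9 + 1)*112 = (14/9)*112 = 1568/9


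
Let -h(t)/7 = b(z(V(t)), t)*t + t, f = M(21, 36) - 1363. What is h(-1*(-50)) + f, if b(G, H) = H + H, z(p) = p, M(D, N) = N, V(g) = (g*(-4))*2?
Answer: -36677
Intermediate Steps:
V(g) = -8*g (V(g) = -4*g*2 = -8*g)
b(G, H) = 2*H
f = -1327 (f = 36 - 1363 = -1327)
h(t) = -14*t**2 - 7*t (h(t) = -7*((2*t)*t + t) = -7*(2*t**2 + t) = -7*(t + 2*t**2) = -14*t**2 - 7*t)
h(-1*(-50)) + f = -7*(-1*(-50))*(1 + 2*(-1*(-50))) - 1327 = -7*50*(1 + 2*50) - 1327 = -7*50*(1 + 100) - 1327 = -7*50*101 - 1327 = -35350 - 1327 = -36677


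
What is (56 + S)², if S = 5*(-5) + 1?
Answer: 1024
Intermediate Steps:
S = -24 (S = -25 + 1 = -24)
(56 + S)² = (56 - 24)² = 32² = 1024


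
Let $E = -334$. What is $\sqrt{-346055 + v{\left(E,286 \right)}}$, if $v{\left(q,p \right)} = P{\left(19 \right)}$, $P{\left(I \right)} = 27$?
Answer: $2 i \sqrt{86507} \approx 588.24 i$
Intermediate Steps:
$v{\left(q,p \right)} = 27$
$\sqrt{-346055 + v{\left(E,286 \right)}} = \sqrt{-346055 + 27} = \sqrt{-346028} = 2 i \sqrt{86507}$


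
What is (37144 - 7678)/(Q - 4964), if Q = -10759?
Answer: -3274/1747 ≈ -1.8741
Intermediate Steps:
(37144 - 7678)/(Q - 4964) = (37144 - 7678)/(-10759 - 4964) = 29466/(-15723) = 29466*(-1/15723) = -3274/1747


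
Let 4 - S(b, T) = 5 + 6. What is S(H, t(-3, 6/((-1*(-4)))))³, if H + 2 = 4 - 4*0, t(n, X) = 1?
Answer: -343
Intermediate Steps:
H = 2 (H = -2 + (4 - 4*0) = -2 + (4 + 0) = -2 + 4 = 2)
S(b, T) = -7 (S(b, T) = 4 - (5 + 6) = 4 - 1*11 = 4 - 11 = -7)
S(H, t(-3, 6/((-1*(-4)))))³ = (-7)³ = -343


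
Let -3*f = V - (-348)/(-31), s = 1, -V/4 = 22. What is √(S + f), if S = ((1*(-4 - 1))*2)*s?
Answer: √199578/93 ≈ 4.8037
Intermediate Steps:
V = -88 (V = -4*22 = -88)
S = -10 (S = ((1*(-4 - 1))*2)*1 = ((1*(-5))*2)*1 = -5*2*1 = -10*1 = -10)
f = 3076/93 (f = -(-88 - (-348)/(-31))/3 = -(-88 - (-348)*(-1)/31)/3 = -(-88 - 12*29/31)/3 = -(-88 - 348/31)/3 = -⅓*(-3076/31) = 3076/93 ≈ 33.075)
√(S + f) = √(-10 + 3076/93) = √(2146/93) = √199578/93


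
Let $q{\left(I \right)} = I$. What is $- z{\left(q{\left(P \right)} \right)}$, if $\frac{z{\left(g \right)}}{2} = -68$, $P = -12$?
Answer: $136$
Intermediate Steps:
$z{\left(g \right)} = -136$ ($z{\left(g \right)} = 2 \left(-68\right) = -136$)
$- z{\left(q{\left(P \right)} \right)} = \left(-1\right) \left(-136\right) = 136$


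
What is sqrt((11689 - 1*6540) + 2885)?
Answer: sqrt(8034) ≈ 89.633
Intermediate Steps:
sqrt((11689 - 1*6540) + 2885) = sqrt((11689 - 6540) + 2885) = sqrt(5149 + 2885) = sqrt(8034)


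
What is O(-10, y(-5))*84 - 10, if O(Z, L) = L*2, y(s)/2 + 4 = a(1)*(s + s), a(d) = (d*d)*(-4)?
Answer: 12086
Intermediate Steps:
a(d) = -4*d² (a(d) = d²*(-4) = -4*d²)
y(s) = -8 - 16*s (y(s) = -8 + 2*((-4*1²)*(s + s)) = -8 + 2*((-4*1)*(2*s)) = -8 + 2*(-8*s) = -8 - 16*s)
O(Z, L) = 2*L
O(-10, y(-5))*84 - 10 = (2*(-8 - 16*(-5)))*84 - 10 = (2*(-8 + 80))*84 - 10 = (2*72)*84 - 10 = 144*84 - 10 = 12096 - 10 = 12086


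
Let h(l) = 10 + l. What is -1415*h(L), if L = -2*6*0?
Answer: -14150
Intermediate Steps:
L = 0 (L = -12*0 = 0)
-1415*h(L) = -1415*(10 + 0) = -1415*10 = -14150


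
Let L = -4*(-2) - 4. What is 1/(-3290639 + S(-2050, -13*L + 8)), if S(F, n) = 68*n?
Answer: -1/3293631 ≈ -3.0362e-7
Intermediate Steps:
L = 4 (L = 8 - 4 = 4)
1/(-3290639 + S(-2050, -13*L + 8)) = 1/(-3290639 + 68*(-13*4 + 8)) = 1/(-3290639 + 68*(-52 + 8)) = 1/(-3290639 + 68*(-44)) = 1/(-3290639 - 2992) = 1/(-3293631) = -1/3293631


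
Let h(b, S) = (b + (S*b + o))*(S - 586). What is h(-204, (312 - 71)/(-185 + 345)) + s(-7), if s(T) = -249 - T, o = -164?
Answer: 2524492909/6400 ≈ 3.9445e+5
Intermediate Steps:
h(b, S) = (-586 + S)*(-164 + b + S*b) (h(b, S) = (b + (S*b - 164))*(S - 586) = (b + (-164 + S*b))*(-586 + S) = (-164 + b + S*b)*(-586 + S) = (-586 + S)*(-164 + b + S*b))
h(-204, (312 - 71)/(-185 + 345)) + s(-7) = (96104 - 586*(-204) - 164*(312 - 71)/(-185 + 345) - 204*(312 - 71)²/(-185 + 345)² - 585*(312 - 71)/(-185 + 345)*(-204)) + (-249 - 1*(-7)) = (96104 + 119544 - 39524/160 - 204*(241/160)² - 585*241/160*(-204)) + (-249 + 7) = (96104 + 119544 - 39524/160 - 204*(241*(1/160))² - 585*241*(1/160)*(-204)) - 242 = (96104 + 119544 - 164*241/160 - 204*(241/160)² - 585*241/160*(-204)) - 242 = (96104 + 119544 - 9881/40 - 204*58081/25600 + 1438047/8) - 242 = (96104 + 119544 - 9881/40 - 2962131/6400 + 1438047/8) - 242 = 2526041709/6400 - 242 = 2524492909/6400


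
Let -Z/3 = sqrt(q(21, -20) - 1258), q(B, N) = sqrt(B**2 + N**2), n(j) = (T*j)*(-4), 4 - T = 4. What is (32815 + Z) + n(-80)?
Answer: 32815 - 3*I*sqrt(1229) ≈ 32815.0 - 105.17*I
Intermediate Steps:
T = 0 (T = 4 - 1*4 = 4 - 4 = 0)
n(j) = 0 (n(j) = (0*j)*(-4) = 0*(-4) = 0)
Z = -3*I*sqrt(1229) (Z = -3*sqrt(sqrt(21**2 + (-20)**2) - 1258) = -3*sqrt(sqrt(441 + 400) - 1258) = -3*sqrt(sqrt(841) - 1258) = -3*sqrt(29 - 1258) = -3*I*sqrt(1229) ≈ -105.17*I)
(32815 + Z) + n(-80) = (32815 - 3*I*sqrt(1229)) + 0 = 32815 - 3*I*sqrt(1229)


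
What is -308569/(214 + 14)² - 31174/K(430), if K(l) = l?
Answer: -876616943/11176560 ≈ -78.433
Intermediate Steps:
-308569/(214 + 14)² - 31174/K(430) = -308569/(214 + 14)² - 31174/430 = -308569/(228²) - 31174*1/430 = -308569/51984 - 15587/215 = -876616943/11176560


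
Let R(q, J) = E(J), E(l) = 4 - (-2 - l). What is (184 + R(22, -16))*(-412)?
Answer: -71688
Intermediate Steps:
E(l) = 6 + l (E(l) = 4 + (2 + l) = 6 + l)
R(q, J) = 6 + J
(184 + R(22, -16))*(-412) = (184 + (6 - 16))*(-412) = (184 - 10)*(-412) = 174*(-412) = -71688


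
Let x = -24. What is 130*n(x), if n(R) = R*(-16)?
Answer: 49920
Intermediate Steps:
n(R) = -16*R
130*n(x) = 130*(-16*(-24)) = 130*384 = 49920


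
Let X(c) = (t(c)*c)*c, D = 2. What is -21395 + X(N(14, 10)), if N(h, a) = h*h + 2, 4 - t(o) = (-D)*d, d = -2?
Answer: -21395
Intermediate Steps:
t(o) = 0 (t(o) = 4 - (-1*2)*(-2) = 4 - (-2)*(-2) = 4 - 1*4 = 4 - 4 = 0)
N(h, a) = 2 + h² (N(h, a) = h² + 2 = 2 + h²)
X(c) = 0 (X(c) = (0*c)*c = 0*c = 0)
-21395 + X(N(14, 10)) = -21395 + 0 = -21395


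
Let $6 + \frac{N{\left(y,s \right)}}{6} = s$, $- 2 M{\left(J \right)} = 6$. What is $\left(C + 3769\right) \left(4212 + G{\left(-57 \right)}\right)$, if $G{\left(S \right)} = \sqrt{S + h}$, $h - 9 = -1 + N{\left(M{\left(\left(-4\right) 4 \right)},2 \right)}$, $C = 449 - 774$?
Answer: $14506128 + 3444 i \sqrt{73} \approx 1.4506 \cdot 10^{7} + 29426.0 i$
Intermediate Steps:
$M{\left(J \right)} = -3$ ($M{\left(J \right)} = \left(- \frac{1}{2}\right) 6 = -3$)
$N{\left(y,s \right)} = -36 + 6 s$
$C = -325$ ($C = 449 - 774 = -325$)
$h = -16$ ($h = 9 + \left(-1 + \left(-36 + 6 \cdot 2\right)\right) = 9 + \left(-1 + \left(-36 + 12\right)\right) = 9 - 25 = -16$)
$G{\left(S \right)} = \sqrt{-16 + S}$ ($G{\left(S \right)} = \sqrt{S - 16} = \sqrt{-16 + S}$)
$\left(C + 3769\right) \left(4212 + G{\left(-57 \right)}\right) = \left(-325 + 3769\right) \left(4212 + \sqrt{-16 - 57}\right) = 3444 \left(4212 + \sqrt{-73}\right) = 3444 \left(4212 + i \sqrt{73}\right) = 14506128 + 3444 i \sqrt{73}$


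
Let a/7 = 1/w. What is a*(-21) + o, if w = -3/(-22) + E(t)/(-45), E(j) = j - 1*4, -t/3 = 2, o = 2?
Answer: -28964/71 ≈ -407.94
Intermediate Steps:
t = -6 (t = -3*2 = -6)
E(j) = -4 + j (E(j) = j - 4 = -4 + j)
w = 71/198 (w = -3/(-22) + (-4 - 6)/(-45) = -3*(-1/22) - 10*(-1/45) = 3/22 + 2/9 = 71/198 ≈ 0.35859)
a = 1386/71 (a = 7/(71/198) = 7*(198/71) = 1386/71 ≈ 19.521)
a*(-21) + o = (1386/71)*(-21) + 2 = -29106/71 + 2 = -28964/71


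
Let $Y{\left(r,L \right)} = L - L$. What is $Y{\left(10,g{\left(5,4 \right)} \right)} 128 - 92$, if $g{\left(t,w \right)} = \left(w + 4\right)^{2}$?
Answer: $-92$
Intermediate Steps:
$g{\left(t,w \right)} = \left(4 + w\right)^{2}$
$Y{\left(r,L \right)} = 0$
$Y{\left(10,g{\left(5,4 \right)} \right)} 128 - 92 = 0 \cdot 128 - 92 = 0 - 92 = -92$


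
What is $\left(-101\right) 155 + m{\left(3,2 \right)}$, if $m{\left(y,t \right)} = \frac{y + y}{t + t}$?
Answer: $- \frac{31307}{2} \approx -15654.0$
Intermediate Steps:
$m{\left(y,t \right)} = \frac{y}{t}$ ($m{\left(y,t \right)} = \frac{2 y}{2 t} = 2 y \frac{1}{2 t} = \frac{y}{t}$)
$\left(-101\right) 155 + m{\left(3,2 \right)} = \left(-101\right) 155 + \frac{3}{2} = -15655 + 3 \cdot \frac{1}{2} = -15655 + \frac{3}{2} = - \frac{31307}{2}$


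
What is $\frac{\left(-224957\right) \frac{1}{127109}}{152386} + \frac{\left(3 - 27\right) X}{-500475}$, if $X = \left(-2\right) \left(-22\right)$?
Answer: $\frac{6780582038523}{3231338870745050} \approx 0.0020984$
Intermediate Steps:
$X = 44$
$\frac{\left(-224957\right) \frac{1}{127109}}{152386} + \frac{\left(3 - 27\right) X}{-500475} = \frac{\left(-224957\right) \frac{1}{127109}}{152386} + \frac{\left(3 - 27\right) 44}{-500475} = \left(-224957\right) \frac{1}{127109} \cdot \frac{1}{152386} + \left(-24\right) 44 \left(- \frac{1}{500475}\right) = \left(- \frac{224957}{127109}\right) \frac{1}{152386} - - \frac{352}{166825} = - \frac{224957}{19369632074} + \frac{352}{166825} = \frac{6780582038523}{3231338870745050}$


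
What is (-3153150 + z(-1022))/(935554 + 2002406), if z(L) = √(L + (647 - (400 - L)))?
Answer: -35035/32644 + I*√1797/2937960 ≈ -1.0732 + 1.4429e-5*I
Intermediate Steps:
z(L) = √(247 + 2*L) (z(L) = √(L + (647 + (-400 + L))) = √(L + (247 + L)) = √(247 + 2*L))
(-3153150 + z(-1022))/(935554 + 2002406) = (-3153150 + √(247 + 2*(-1022)))/(935554 + 2002406) = (-3153150 + √(247 - 2044))/2937960 = (-3153150 + √(-1797))*(1/2937960) = (-3153150 + I*√1797)*(1/2937960) = -35035/32644 + I*√1797/2937960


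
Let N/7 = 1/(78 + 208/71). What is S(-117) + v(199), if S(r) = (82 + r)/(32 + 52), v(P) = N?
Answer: -11383/34476 ≈ -0.33017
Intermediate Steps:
N = 497/5746 (N = 7/(78 + 208/71) = 7/(5746/71) = 7*(71/5746) = 497/5746 ≈ 0.086495)
v(P) = 497/5746
S(r) = 41/42 + r/84 (S(r) = (82 + r)/84 = (82 + r)*(1/84) = 41/42 + r/84)
S(-117) + v(199) = (41/42 + (1/84)*(-117)) + 497/5746 = (41/42 - 39/28) + 497/5746 = -5/12 + 497/5746 = -11383/34476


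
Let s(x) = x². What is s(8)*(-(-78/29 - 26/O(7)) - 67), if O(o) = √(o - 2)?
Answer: -119360/29 + 1664*√5/5 ≈ -3371.7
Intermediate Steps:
O(o) = √(-2 + o)
s(8)*(-(-78/29 - 26/O(7)) - 67) = 8²*(-(-78/29 - 26/√(-2 + 7)) - 67) = 64*(-(-78*1/29 - 26*√5/5) - 67) = 64*(-(-78/29 - 26*√5/5) - 67) = 64*((78/29 + 26*√5/5) - 67) = 64*(-1865/29 + 26*√5/5) = -119360/29 + 1664*√5/5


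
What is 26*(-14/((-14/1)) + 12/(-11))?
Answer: -26/11 ≈ -2.3636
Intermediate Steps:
26*(-14/((-14/1)) + 12/(-11)) = 26*(-14/((-14*1)) + 12*(-1/11)) = 26*(-14/(-14) - 12/11) = 26*(-14*(-1/14) - 12/11) = 26*(1 - 12/11) = 26*(-1/11) = -26/11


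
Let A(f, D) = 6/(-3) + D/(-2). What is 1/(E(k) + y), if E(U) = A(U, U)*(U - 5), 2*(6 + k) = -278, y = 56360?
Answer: 1/45785 ≈ 2.1841e-5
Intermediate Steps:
A(f, D) = -2 - D/2 (A(f, D) = 6*(-⅓) + D*(-½) = -2 - D/2)
k = -145 (k = -6 + (½)*(-278) = -6 - 139 = -145)
E(U) = (-5 + U)*(-2 - U/2) (E(U) = (-2 - U/2)*(U - 5) = (-2 - U/2)*(-5 + U) = (-5 + U)*(-2 - U/2))
1/(E(k) + y) = 1/((10 + (½)*(-145) - ½*(-145)²) + 56360) = 1/((10 - 145/2 - ½*21025) + 56360) = 1/((10 - 145/2 - 21025/2) + 56360) = 1/(-10575 + 56360) = 1/45785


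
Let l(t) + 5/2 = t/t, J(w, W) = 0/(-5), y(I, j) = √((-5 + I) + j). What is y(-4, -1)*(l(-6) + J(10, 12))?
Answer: -3*I*√10/2 ≈ -4.7434*I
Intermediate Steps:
y(I, j) = √(-5 + I + j)
J(w, W) = 0 (J(w, W) = 0*(-⅕) = 0)
l(t) = -3/2 (l(t) = -5/2 + t/t = -5/2 + 1 = -3/2)
y(-4, -1)*(l(-6) + J(10, 12)) = √(-5 - 4 - 1)*(-3/2 + 0) = √(-10)*(-3/2) = (I*√10)*(-3/2) = -3*I*√10/2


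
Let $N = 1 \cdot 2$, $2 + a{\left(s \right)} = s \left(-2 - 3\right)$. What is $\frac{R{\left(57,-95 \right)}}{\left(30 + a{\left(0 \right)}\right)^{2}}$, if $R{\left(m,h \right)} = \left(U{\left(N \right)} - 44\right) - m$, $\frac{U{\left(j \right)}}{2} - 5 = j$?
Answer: $- \frac{87}{784} \approx -0.11097$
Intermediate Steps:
$a{\left(s \right)} = -2 - 5 s$ ($a{\left(s \right)} = -2 + s \left(-2 - 3\right) = -2 + s \left(-5\right) = -2 - 5 s$)
$N = 2$
$U{\left(j \right)} = 10 + 2 j$
$R{\left(m,h \right)} = -30 - m$ ($R{\left(m,h \right)} = \left(\left(10 + 2 \cdot 2\right) - 44\right) - m = \left(\left(10 + 4\right) - 44\right) - m = \left(14 - 44\right) - m = -30 - m$)
$\frac{R{\left(57,-95 \right)}}{\left(30 + a{\left(0 \right)}\right)^{2}} = \frac{-30 - 57}{\left(30 - 2\right)^{2}} = \frac{-30 - 57}{\left(30 + \left(-2 + 0\right)\right)^{2}} = - \frac{87}{\left(30 - 2\right)^{2}} = - \frac{87}{28^{2}} = - \frac{87}{784}$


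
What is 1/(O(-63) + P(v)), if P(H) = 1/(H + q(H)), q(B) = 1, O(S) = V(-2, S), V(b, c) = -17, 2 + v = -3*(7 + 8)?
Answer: -46/783 ≈ -0.058748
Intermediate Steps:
v = -47 (v = -2 - 3*(7 + 8) = -2 - 3*15 = -2 - 45 = -47)
O(S) = -17
P(H) = 1/(1 + H) (P(H) = 1/(H + 1) = 1/(1 + H))
1/(O(-63) + P(v)) = 1/(-17 + 1/(1 - 47)) = 1/(-17 + 1/(-46)) = 1/(-17 - 1/46) = 1/(-783/46) = -46/783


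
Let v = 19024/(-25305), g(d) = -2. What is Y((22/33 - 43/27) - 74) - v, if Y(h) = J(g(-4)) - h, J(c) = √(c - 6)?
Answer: 17235221/227745 + 2*I*√2 ≈ 75.678 + 2.8284*I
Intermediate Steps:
v = -19024/25305 (v = 19024*(-1/25305) = -19024/25305 ≈ -0.75179)
J(c) = √(-6 + c)
Y(h) = -h + 2*I*√2 (Y(h) = √(-6 - 2) - h = √(-8) - h = 2*I*√2 - h = -h + 2*I*√2)
Y((22/33 - 43/27) - 74) - v = (-((22/33 - 43/27) - 74) + 2*I*√2) - 1*(-19024/25305) = (-((22*(1/33) - 43*1/27) - 74) + 2*I*√2) + 19024/25305 = (-((⅔ - 43/27) - 74) + 2*I*√2) + 19024/25305 = (-(-25/27 - 74) + 2*I*√2) + 19024/25305 = (-1*(-2023/27) + 2*I*√2) + 19024/25305 = (2023/27 + 2*I*√2) + 19024/25305 = 17235221/227745 + 2*I*√2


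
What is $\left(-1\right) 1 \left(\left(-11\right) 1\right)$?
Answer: $11$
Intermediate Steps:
$\left(-1\right) 1 \left(\left(-11\right) 1\right) = \left(-1\right) \left(-11\right) = 11$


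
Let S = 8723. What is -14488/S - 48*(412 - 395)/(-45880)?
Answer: -82198934/50026405 ≈ -1.6431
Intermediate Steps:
-14488/S - 48*(412 - 395)/(-45880) = -14488/8723 - 48*(412 - 395)/(-45880) = -14488*1/8723 - 48*17*(-1/45880) = -14488/8723 - 816*(-1/45880) = -14488/8723 + 102/5735 = -82198934/50026405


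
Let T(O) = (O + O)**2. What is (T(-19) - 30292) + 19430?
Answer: -9418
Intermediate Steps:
T(O) = 4*O**2 (T(O) = (2*O)**2 = 4*O**2)
(T(-19) - 30292) + 19430 = (4*(-19)**2 - 30292) + 19430 = (4*361 - 30292) + 19430 = (1444 - 30292) + 19430 = -28848 + 19430 = -9418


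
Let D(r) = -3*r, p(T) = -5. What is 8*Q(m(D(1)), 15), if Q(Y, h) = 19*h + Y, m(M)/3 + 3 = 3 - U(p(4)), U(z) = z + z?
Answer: 2520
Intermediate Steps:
U(z) = 2*z
m(M) = 30 (m(M) = -9 + 3*(3 - 2*(-5)) = -9 + 3*(3 - 1*(-10)) = -9 + 3*(3 + 10) = -9 + 3*13 = -9 + 39 = 30)
Q(Y, h) = Y + 19*h
8*Q(m(D(1)), 15) = 8*(30 + 19*15) = 8*(30 + 285) = 8*315 = 2520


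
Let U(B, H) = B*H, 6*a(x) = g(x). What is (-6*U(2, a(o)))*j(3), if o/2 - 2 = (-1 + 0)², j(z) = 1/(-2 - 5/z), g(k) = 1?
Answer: 6/11 ≈ 0.54545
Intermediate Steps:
o = 6 (o = 4 + 2*(-1 + 0)² = 4 + 2*(-1)² = 4 + 2*1 = 4 + 2 = 6)
a(x) = ⅙ (a(x) = (⅙)*1 = ⅙)
(-6*U(2, a(o)))*j(3) = (-12/6)*(-1*3/(5 + 2*3)) = (-6*⅓)*(-1*3/(5 + 6)) = -(-2)*3/11 = -2*(-3/11) = 6/11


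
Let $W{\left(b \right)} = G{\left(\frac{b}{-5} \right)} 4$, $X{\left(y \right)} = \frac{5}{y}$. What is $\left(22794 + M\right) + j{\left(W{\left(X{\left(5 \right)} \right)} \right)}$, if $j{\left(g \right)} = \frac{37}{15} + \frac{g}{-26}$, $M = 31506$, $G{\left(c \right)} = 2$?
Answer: $\frac{10588921}{195} \approx 54302.0$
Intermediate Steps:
$W{\left(b \right)} = 8$ ($W{\left(b \right)} = 2 \cdot 4 = 8$)
$j{\left(g \right)} = \frac{37}{15} - \frac{g}{26}$ ($j{\left(g \right)} = 37 \cdot \frac{1}{15} + g \left(- \frac{1}{26}\right) = \frac{37}{15} - \frac{g}{26}$)
$\left(22794 + M\right) + j{\left(W{\left(X{\left(5 \right)} \right)} \right)} = \left(22794 + 31506\right) + \left(\frac{37}{15} - \frac{4}{13}\right) = 54300 + \left(\frac{37}{15} - \frac{4}{13}\right) = 54300 + \frac{421}{195} = \frac{10588921}{195}$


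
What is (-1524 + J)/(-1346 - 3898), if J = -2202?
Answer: 27/38 ≈ 0.71053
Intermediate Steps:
(-1524 + J)/(-1346 - 3898) = (-1524 - 2202)/(-1346 - 3898) = -3726/(-5244) = -3726*(-1/5244) = 27/38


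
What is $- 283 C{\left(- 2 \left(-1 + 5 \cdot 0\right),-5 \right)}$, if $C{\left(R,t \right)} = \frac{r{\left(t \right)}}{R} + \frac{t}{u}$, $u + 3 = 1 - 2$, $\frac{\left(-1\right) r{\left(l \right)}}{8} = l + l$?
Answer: $- \frac{46695}{4} \approx -11674.0$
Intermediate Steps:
$r{\left(l \right)} = - 16 l$ ($r{\left(l \right)} = - 8 \left(l + l\right) = - 8 \cdot 2 l = - 16 l$)
$u = -4$ ($u = -3 + \left(1 - 2\right) = -3 - 1 = -4$)
$C{\left(R,t \right)} = - \frac{t}{4} - \frac{16 t}{R}$ ($C{\left(R,t \right)} = \frac{\left(-16\right) t}{R} + \frac{t}{-4} = - \frac{16 t}{R} + t \left(- \frac{1}{4}\right) = - \frac{16 t}{R} - \frac{t}{4} = - \frac{t}{4} - \frac{16 t}{R}$)
$- 283 C{\left(- 2 \left(-1 + 5 \cdot 0\right),-5 \right)} = - 283 \cdot \frac{1}{4} \left(-5\right) \frac{1}{\left(-2\right) \left(-1 + 5 \cdot 0\right)} \left(-64 - - 2 \left(-1 + 5 \cdot 0\right)\right) = - 283 \cdot \frac{1}{4} \left(-5\right) \frac{1}{\left(-2\right) \left(-1 + 0\right)} \left(-64 - - 2 \left(-1 + 0\right)\right) = - 283 \cdot \frac{1}{4} \left(-5\right) \frac{1}{\left(-2\right) \left(-1\right)} \left(-64 - \left(-2\right) \left(-1\right)\right) = - 283 \cdot \frac{1}{4} \left(-5\right) \frac{1}{2} \left(-64 - 2\right) = - 283 \cdot \frac{1}{4} \left(-5\right) \frac{1}{2} \left(-66\right) = \left(-283\right) \frac{165}{4} = - \frac{46695}{4}$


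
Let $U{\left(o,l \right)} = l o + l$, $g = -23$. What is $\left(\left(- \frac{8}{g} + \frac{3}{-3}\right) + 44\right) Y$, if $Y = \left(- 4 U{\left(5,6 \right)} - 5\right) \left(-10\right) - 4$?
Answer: $\frac{1481542}{23} \approx 64415.0$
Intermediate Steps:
$U{\left(o,l \right)} = l + l o$
$Y = 1486$ ($Y = \left(- 4 \cdot 6 \left(1 + 5\right) - 5\right) \left(-10\right) - 4 = \left(- 4 \cdot 6 \cdot 6 - 5\right) \left(-10\right) - 4 = \left(\left(-4\right) 36 - 5\right) \left(-10\right) - 4 = \left(-144 - 5\right) \left(-10\right) - 4 = \left(-149\right) \left(-10\right) - 4 = 1490 - 4 = 1486$)
$\left(\left(- \frac{8}{g} + \frac{3}{-3}\right) + 44\right) Y = \left(\left(- \frac{8}{-23} + \frac{3}{-3}\right) + 44\right) 1486 = \left(\left(\left(-8\right) \left(- \frac{1}{23}\right) + 3 \left(- \frac{1}{3}\right)\right) + 44\right) 1486 = \left(\left(\frac{8}{23} - 1\right) + 44\right) 1486 = \left(- \frac{15}{23} + 44\right) 1486 = \frac{997}{23} \cdot 1486 = \frac{1481542}{23}$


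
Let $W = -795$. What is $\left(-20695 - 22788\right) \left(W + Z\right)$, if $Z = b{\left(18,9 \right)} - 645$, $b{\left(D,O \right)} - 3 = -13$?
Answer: $63050350$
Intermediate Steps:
$b{\left(D,O \right)} = -10$ ($b{\left(D,O \right)} = 3 - 13 = -10$)
$Z = -655$ ($Z = -10 - 645 = -655$)
$\left(-20695 - 22788\right) \left(W + Z\right) = \left(-20695 - 22788\right) \left(-795 - 655\right) = \left(-43483\right) \left(-1450\right) = 63050350$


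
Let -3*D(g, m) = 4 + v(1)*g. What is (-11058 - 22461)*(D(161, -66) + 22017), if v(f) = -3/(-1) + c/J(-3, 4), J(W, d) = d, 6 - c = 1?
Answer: -2921192023/4 ≈ -7.3030e+8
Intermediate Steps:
c = 5 (c = 6 - 1*1 = 6 - 1 = 5)
v(f) = 17/4 (v(f) = -3/(-1) + 5/4 = -3*(-1) + 5*(¼) = 3 + 5/4 = 17/4)
D(g, m) = -4/3 - 17*g/12 (D(g, m) = -(4 + 17*g/4)/3 = -4/3 - 17*g/12)
(-11058 - 22461)*(D(161, -66) + 22017) = (-11058 - 22461)*((-4/3 - 17/12*161) + 22017) = -33519*((-4/3 - 2737/12) + 22017) = -33519*(-2753/12 + 22017) = -33519*261451/12 = -2921192023/4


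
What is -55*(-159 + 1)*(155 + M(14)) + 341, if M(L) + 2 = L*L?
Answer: 3033151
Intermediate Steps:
M(L) = -2 + L**2 (M(L) = -2 + L*L = -2 + L**2)
-55*(-159 + 1)*(155 + M(14)) + 341 = -55*(-159 + 1)*(155 + (-2 + 14**2)) + 341 = -(-8690)*(155 + (-2 + 196)) + 341 = -(-8690)*(155 + 194) + 341 = -(-8690)*349 + 341 = -55*(-55142) + 341 = 3032810 + 341 = 3033151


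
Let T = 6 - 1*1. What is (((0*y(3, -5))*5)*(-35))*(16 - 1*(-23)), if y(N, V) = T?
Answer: 0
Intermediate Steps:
T = 5 (T = 6 - 1 = 5)
y(N, V) = 5
(((0*y(3, -5))*5)*(-35))*(16 - 1*(-23)) = (((0*5)*5)*(-35))*(16 - 1*(-23)) = ((0*5)*(-35))*(16 + 23) = (0*(-35))*39 = 0*39 = 0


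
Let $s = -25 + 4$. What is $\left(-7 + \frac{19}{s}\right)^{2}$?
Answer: $\frac{27556}{441} \approx 62.485$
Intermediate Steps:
$s = -21$
$\left(-7 + \frac{19}{s}\right)^{2} = \left(-7 + \frac{19}{-21}\right)^{2} = \left(-7 + 19 \left(- \frac{1}{21}\right)\right)^{2} = \left(-7 - \frac{19}{21}\right)^{2} = \left(- \frac{166}{21}\right)^{2} = \frac{27556}{441}$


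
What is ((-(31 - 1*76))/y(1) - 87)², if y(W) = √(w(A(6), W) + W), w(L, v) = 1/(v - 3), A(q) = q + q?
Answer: 11619 - 7830*√2 ≈ 545.71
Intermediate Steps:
A(q) = 2*q
w(L, v) = 1/(-3 + v)
y(W) = √(W + 1/(-3 + W)) (y(W) = √(1/(-3 + W) + W) = √(W + 1/(-3 + W)))
((-(31 - 1*76))/y(1) - 87)² = ((-(31 - 1*76))/(√((1 + 1*(-3 + 1))/(-3 + 1))) - 87)² = ((-(31 - 76))/(√((1 + 1*(-2))/(-2))) - 87)² = ((-1*(-45))/(√(-(1 - 2)/2)) - 87)² = (45/(√(-½*(-1))) - 87)² = (45/(√(½)) - 87)² = (45/((√2/2)) - 87)² = (45*√2 - 87)² = (-87 + 45*√2)²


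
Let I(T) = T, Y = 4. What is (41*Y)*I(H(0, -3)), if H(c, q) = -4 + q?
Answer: -1148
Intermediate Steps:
(41*Y)*I(H(0, -3)) = (41*4)*(-4 - 3) = 164*(-7) = -1148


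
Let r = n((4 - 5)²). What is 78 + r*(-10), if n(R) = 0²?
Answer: 78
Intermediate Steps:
n(R) = 0
r = 0
78 + r*(-10) = 78 + 0*(-10) = 78 + 0 = 78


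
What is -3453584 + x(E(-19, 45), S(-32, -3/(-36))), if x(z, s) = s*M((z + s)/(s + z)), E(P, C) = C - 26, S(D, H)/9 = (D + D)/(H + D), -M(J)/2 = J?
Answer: -1322736496/383 ≈ -3.4536e+6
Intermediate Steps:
M(J) = -2*J
S(D, H) = 18*D/(D + H) (S(D, H) = 9*((D + D)/(H + D)) = 9*((2*D)/(D + H)) = 9*(2*D/(D + H)) = 18*D/(D + H))
E(P, C) = -26 + C
x(z, s) = -2*s (x(z, s) = s*(-2*(z + s)/(s + z)) = s*(-2*(s + z)/(s + z)) = s*(-2*1) = s*(-2) = -2*s)
-3453584 + x(E(-19, 45), S(-32, -3/(-36))) = -3453584 - 36*(-32)/(-32 - 3/(-36)) = -3453584 - 36*(-32)/(-32 - 3*(-1/36)) = -3453584 - 36*(-32)/(-32 + 1/12) = -3453584 - 36*(-32)/(-383/12) = -3453584 - 36*(-32)*(-12)/383 = -3453584 - 2*6912/383 = -3453584 - 13824/383 = -1322736496/383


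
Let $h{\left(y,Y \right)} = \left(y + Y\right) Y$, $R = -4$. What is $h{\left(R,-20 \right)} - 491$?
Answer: $-11$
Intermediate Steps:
$h{\left(y,Y \right)} = Y \left(Y + y\right)$ ($h{\left(y,Y \right)} = \left(Y + y\right) Y = Y \left(Y + y\right)$)
$h{\left(R,-20 \right)} - 491 = - 20 \left(-20 - 4\right) - 491 = \left(-20\right) \left(-24\right) - 491 = 480 - 491 = -11$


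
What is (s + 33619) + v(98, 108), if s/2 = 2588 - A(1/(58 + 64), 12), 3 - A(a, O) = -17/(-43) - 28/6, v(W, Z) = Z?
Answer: 5016611/129 ≈ 38888.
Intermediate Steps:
A(a, O) = 938/129 (A(a, O) = 3 - (-17/(-43) - 28/6) = 3 - (-17*(-1/43) - 28*⅙) = 3 - (17/43 - 14/3) = 3 - 1*(-551/129) = 3 + 551/129 = 938/129)
s = 665828/129 (s = 2*(2588 - 1*938/129) = 2*(2588 - 938/129) = 2*(332914/129) = 665828/129 ≈ 5161.5)
(s + 33619) + v(98, 108) = (665828/129 + 33619) + 108 = 5002679/129 + 108 = 5016611/129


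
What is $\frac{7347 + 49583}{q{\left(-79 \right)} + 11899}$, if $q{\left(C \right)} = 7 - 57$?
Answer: $\frac{56930}{11849} \approx 4.8046$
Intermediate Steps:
$q{\left(C \right)} = -50$ ($q{\left(C \right)} = 7 - 57 = -50$)
$\frac{7347 + 49583}{q{\left(-79 \right)} + 11899} = \frac{7347 + 49583}{-50 + 11899} = \frac{56930}{11849}$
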